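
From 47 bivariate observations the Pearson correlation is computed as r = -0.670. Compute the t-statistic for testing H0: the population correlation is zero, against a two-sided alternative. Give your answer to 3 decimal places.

-6.054

1 − r² = 1 − 0.448900 = 0.551100;  √(1−r²) = 0.742361
√(n−2) = √45 = 6.708204
t = r·√(n−2)/√(1−r²) = -0.670 · 6.708204 / 0.742361 = -6.054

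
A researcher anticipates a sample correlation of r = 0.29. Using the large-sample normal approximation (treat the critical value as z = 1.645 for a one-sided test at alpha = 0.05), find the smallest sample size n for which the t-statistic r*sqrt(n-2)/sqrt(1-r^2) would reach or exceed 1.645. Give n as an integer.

32

r√(n−2)/√(1−r²) ≥ 1.645  ⇔  n−2 ≥ (1.645)²·(1−r²)/r²
(1−r²)/r² = (1−0.0841)/0.0841 = 10.8906
n ≥ 2 + 2.706025·10.8906 = 2 + 29.4702 = 31.4702
⌈31.4702⌉ = 32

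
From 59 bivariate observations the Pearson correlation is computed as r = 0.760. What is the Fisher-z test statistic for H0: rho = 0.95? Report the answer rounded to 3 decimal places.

-6.253

Fisher z: atanh(0.760) = 0.996215, atanh(0.95) = 1.831781
z = (z_r − z_0)·√(n−3) = (0.996215 − 1.831781)·√56 = -0.835566 · 7.483315 = -6.253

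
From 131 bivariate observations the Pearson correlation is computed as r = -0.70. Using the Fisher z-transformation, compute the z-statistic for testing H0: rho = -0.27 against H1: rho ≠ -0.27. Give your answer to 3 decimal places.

z_r = atanh(-0.70) = -0.867301,  z_0 = atanh(-0.27) = -0.276864
SE = 1/√(n−3) = 1/√128 = 0.088388
z = (z_r − z_0)/SE = (-0.867301 − (-0.276864)) / 0.088388 = -0.590437 / 0.088388 = -6.680

-6.680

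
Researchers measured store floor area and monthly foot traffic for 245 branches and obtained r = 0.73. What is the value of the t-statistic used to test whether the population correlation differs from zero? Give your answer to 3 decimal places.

t = r·√(n−2) / √(1−r²) with r = 0.73, n = 245
  = 0.73·√243 / √(1 − 0.5329)
  = 0.73·15.588457 / 0.683447
  = 11.379574 / 0.683447 = 16.650

16.650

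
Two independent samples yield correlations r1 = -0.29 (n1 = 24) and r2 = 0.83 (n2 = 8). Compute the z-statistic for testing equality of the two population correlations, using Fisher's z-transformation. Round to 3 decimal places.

-2.988

Fisher z-transforms: z1 = atanh(-0.29) = -0.298566, z2 = atanh(0.83) = 1.188136; difference d = -1.486702
Var(d) = 1/21 + 1/5 = 0.0476190 + 0.2000000 = 0.2476190
z = d/√Var(d) = -1.486702 / √0.2476190 = -1.486702 / 0.497613 = -2.988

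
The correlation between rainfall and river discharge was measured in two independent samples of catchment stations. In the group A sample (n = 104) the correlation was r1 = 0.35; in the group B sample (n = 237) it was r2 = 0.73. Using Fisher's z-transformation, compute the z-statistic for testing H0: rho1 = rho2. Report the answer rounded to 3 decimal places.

-4.731

z1 = atanh(0.35) = 0.365444,  z2 = atanh(0.73) = 0.928727
SE = √(1/(n1−3) + 1/(n2−3)) = √(1/101 + 1/234) = √(0.0099010 + 0.0042735) = √0.0141745 = 0.119057
z = (z1 − z2)/SE = (0.365444 − 0.928727) / 0.119057 = -0.563283 / 0.119057 = -4.731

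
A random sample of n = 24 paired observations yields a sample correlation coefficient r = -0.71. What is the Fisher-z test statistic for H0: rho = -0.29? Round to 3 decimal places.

-2.697

z_r = atanh(-0.71) = -0.887184,  z_0 = atanh(-0.29) = -0.298566
SE = 1/√(n−3) = 1/√21 = 0.218218
z = (z_r − z_0)/SE = (-0.887184 − (-0.298566)) / 0.218218 = -0.588618 / 0.218218 = -2.697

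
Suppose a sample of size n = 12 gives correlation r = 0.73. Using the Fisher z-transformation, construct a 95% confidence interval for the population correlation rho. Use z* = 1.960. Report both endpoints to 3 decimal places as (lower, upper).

(0.269, 0.919)

Fisher z: z_r = atanh(r) = ½·ln((1+0.73)/(1−0.73)) = 0.928727
SE(z) = 1/√(n−3) = 1/√9 = 0.333333
95% ⇒ z* = 1.960; margin = 1.960·0.333333 = 0.653333
CI on z-scale: (0.275394, 1.582060)
Back-transform: tanh(0.275394) = 0.268637, tanh(1.582060) = 0.918923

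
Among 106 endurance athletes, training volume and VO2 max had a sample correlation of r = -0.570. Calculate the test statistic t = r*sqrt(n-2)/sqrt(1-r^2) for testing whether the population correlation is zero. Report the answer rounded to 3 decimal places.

t = r·√(n−2) / √(1−r²) with r = -0.570, n = 106
  = -0.570·√104 / √(1 − 0.324900)
  = -0.570·10.198039 / 0.821645
  = -5.812882 / 0.821645 = -7.075

-7.075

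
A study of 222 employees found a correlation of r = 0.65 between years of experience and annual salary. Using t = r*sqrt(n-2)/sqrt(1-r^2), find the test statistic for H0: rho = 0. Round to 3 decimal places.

12.687

1 − r² = 1 − 0.4225 = 0.5775;  √(1−r²) = 0.759934
√(n−2) = √220 = 14.832397
t = r·√(n−2)/√(1−r²) = 0.65 · 14.832397 / 0.759934 = 12.687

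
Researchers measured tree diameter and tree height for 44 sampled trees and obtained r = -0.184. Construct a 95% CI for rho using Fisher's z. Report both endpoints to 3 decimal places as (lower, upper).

(-0.456, 0.119)

Fisher z: z_r = atanh(r) = ½·ln((1+(-0.184))/(1−(-0.184))) = -0.186120
SE(z) = 1/√(n−3) = 1/√41 = 0.156174
95% ⇒ z* = 1.960; margin = 1.960·0.156174 = 0.306101
CI on z-scale: (-0.492221, 0.119981)
Back-transform: tanh(-0.492221) = -0.455977, tanh(0.119981) = 0.119409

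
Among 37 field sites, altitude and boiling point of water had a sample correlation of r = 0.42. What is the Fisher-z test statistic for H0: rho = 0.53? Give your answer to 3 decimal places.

-0.831

z_r = atanh(0.42) = 0.447692,  z_0 = atanh(0.53) = 0.590145
SE = 1/√(n−3) = 1/√34 = 0.171499
z = (z_r − z_0)/SE = (0.447692 − 0.590145) / 0.171499 = -0.142453 / 0.171499 = -0.831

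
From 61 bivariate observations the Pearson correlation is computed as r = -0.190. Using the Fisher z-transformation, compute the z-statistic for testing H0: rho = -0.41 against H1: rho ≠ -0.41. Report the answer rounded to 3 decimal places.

1.853

Fisher z: atanh(-0.190) = -0.192337, atanh(-0.41) = -0.435611
z = (z_r − z_0)·√(n−3) = (-0.192337 − (-0.435611))·√58 = 0.243274 · 7.615773 = 1.853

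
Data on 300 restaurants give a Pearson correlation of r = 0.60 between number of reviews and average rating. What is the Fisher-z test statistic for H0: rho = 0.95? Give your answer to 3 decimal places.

-19.623

Fisher z: atanh(0.60) = 0.693147, atanh(0.95) = 1.831781
z = (z_r − z_0)·√(n−3) = (0.693147 − 1.831781)·√297 = -1.138634 · 17.233688 = -19.623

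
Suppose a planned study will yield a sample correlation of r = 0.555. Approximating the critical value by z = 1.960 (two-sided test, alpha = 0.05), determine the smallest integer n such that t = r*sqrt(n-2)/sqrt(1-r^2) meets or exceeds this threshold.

r√(n−2)/√(1−r²) ≥ 1.960  ⇔  n−2 ≥ (1.960)²·(1−r²)/r²
(1−r²)/r² = (1−0.308025)/0.308025 = 2.2465
n ≥ 2 + 3.8416·2.2465 = 2 + 8.6302 = 10.6302
⌈10.6302⌉ = 11

11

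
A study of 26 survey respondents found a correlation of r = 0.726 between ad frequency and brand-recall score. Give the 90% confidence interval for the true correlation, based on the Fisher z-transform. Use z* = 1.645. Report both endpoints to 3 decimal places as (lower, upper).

(0.521, 0.852)

Fisher z: z_r = atanh(r) = ½·ln((1+0.726)/(1−0.726)) = 0.920217
SE(z) = 1/√(n−3) = 1/√23 = 0.208514
90% ⇒ z* = 1.645; margin = 1.645·0.208514 = 0.343006
CI on z-scale: (0.577211, 1.263223)
Back-transform: tanh(0.577211) = 0.520635, tanh(1.263223) = 0.851950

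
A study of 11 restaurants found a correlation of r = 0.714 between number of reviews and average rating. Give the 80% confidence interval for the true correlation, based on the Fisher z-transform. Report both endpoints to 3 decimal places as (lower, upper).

z_r = atanh(0.714) = 0.895297;  SE = 1/√(n−3) = 1/√8 = 0.353553
z-limits: 0.895297 ± 1.282·0.353553 = 0.895297 ± 0.453255 = [0.442042, 1.348552]
ρ-limits: (tanh 0.442042, tanh 1.348552) = (0.415, 0.874)

(0.415, 0.874)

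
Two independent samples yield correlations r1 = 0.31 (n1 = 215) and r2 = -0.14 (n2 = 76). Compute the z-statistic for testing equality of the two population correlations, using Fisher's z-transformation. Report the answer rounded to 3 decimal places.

3.401

Fisher z-transforms: z1 = atanh(0.31) = 0.320545, z2 = atanh(-0.14) = -0.140926; difference d = 0.461471
Var(d) = 1/212 + 1/73 = 0.0047170 + 0.0136986 = 0.0184156
z = d/√Var(d) = 0.461471 / √0.0184156 = 0.461471 / 0.135704 = 3.401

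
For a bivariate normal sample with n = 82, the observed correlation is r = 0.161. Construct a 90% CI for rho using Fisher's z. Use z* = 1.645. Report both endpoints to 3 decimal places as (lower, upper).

(-0.023, 0.334)

Fisher z: z_r = atanh(r) = ½·ln((1+0.161)/(1−0.161)) = 0.162413
SE(z) = 1/√(n−3) = 1/√79 = 0.112509
90% ⇒ z* = 1.645; margin = 1.645·0.112509 = 0.185077
CI on z-scale: (-0.022664, 0.347490)
Back-transform: tanh(-0.022664) = -0.022660, tanh(0.347490) = 0.334148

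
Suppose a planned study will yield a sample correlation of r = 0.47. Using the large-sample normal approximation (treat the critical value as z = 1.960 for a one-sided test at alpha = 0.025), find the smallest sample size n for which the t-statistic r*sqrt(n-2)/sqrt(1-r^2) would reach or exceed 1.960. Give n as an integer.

16

Need r·√(n−2)/√(1−r²) ≥ 1.960
√(n−2) ≥ 1.960·√(1−0.2209) / 0.47 = 1.960·0.882666 / 0.47 = 3.6809
n−2 ≥ 13.5490  ⇒  n ≥ 15.5490
Smallest integer n = 16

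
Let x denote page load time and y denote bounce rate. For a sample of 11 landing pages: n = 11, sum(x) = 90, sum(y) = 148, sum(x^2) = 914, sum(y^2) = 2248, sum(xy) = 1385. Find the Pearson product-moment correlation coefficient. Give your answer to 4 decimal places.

0.8152

Numerator: nΣxy − (Σx)(Σy) = 11·1385 − (90)(148) = 1915
Denominator: √[(nΣx²−(Σx)²)(nΣy²−(Σy)²)]
  nΣx²−(Σx)² = 11·914 − 8100 = 1954;  nΣy²−(Σy)² = 11·2248 − 21904 = 2824
  √(1954·2824) = √5518096 = 2349.0628
r = 1915 / 2349.0628 = 0.8152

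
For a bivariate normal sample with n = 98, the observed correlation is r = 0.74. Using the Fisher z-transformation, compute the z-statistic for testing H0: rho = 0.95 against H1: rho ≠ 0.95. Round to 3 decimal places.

Fisher z: atanh(0.74) = 0.950479, atanh(0.95) = 1.831781
z = (z_r − z_0)·√(n−3) = (0.950479 − 1.831781)·√95 = -0.881302 · 9.746794 = -8.590

-8.590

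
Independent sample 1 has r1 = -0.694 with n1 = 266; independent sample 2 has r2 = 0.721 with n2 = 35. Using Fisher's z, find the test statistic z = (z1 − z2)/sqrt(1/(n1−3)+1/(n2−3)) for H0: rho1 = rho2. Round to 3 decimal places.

Fisher z-transforms: z1 = atanh(-0.694) = -0.855631, z2 = atanh(0.721) = 0.909725; difference d = -1.765356
Var(d) = 1/263 + 1/32 = 0.0038023 + 0.0312500 = 0.0350523
z = d/√Var(d) = -1.765356 / √0.0350523 = -1.765356 / 0.187223 = -9.429

-9.429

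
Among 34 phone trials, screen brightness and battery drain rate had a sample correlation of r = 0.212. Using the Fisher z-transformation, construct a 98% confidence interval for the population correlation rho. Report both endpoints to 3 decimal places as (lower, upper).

(-0.200, 0.560)

Fisher z: z_r = atanh(r) = ½·ln((1+0.212)/(1−0.212)) = 0.215265
SE(z) = 1/√(n−3) = 1/√31 = 0.179605
98% ⇒ z* = 2.326; margin = 2.326·0.179605 = 0.417761
CI on z-scale: (-0.202496, 0.633026)
Back-transform: tanh(-0.202496) = -0.199773, tanh(0.633026) = 0.560132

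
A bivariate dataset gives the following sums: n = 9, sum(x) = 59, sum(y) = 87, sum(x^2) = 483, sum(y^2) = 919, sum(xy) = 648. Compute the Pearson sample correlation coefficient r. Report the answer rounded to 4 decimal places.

Numerator: nΣxy − (Σx)(Σy) = 9·648 − (59)(87) = 699
Denominator: √[(nΣx²−(Σx)²)(nΣy²−(Σy)²)]
  nΣx²−(Σx)² = 9·483 − 3481 = 866;  nΣy²−(Σy)² = 9·919 − 7569 = 702
  √(866·702) = √607932 = 779.6999
r = 699 / 779.6999 = 0.8965

0.8965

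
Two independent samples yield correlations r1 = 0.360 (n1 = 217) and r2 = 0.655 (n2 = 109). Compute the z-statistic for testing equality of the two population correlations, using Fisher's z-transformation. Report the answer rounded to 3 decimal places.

-3.428

Fisher z-transforms: z1 = atanh(0.360) = 0.376886, z2 = atanh(0.655) = 0.784006; difference d = -0.407120
Var(d) = 1/214 + 1/106 = 0.0046729 + 0.0094340 = 0.0141069
z = d/√Var(d) = -0.407120 / √0.0141069 = -0.407120 / 0.118772 = -3.428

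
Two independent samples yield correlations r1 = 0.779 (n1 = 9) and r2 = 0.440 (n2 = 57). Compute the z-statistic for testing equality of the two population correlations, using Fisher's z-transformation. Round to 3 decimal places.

z1 = atanh(0.779) = 1.042822,  z2 = atanh(0.440) = 0.472231
SE = √(1/(n1−3) + 1/(n2−3)) = √(1/6 + 1/54) = √(0.1666667 + 0.0185185) = √0.1851852 = 0.430332
z = (z1 − z2)/SE = (1.042822 − 0.472231) / 0.430332 = 0.570591 / 0.430332 = 1.326

1.326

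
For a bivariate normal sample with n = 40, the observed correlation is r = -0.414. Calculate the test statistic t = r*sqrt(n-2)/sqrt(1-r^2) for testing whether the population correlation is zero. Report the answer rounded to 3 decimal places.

-2.804

1 − r² = 1 − 0.171396 = 0.828604;  √(1−r²) = 0.910277
√(n−2) = √38 = 6.164414
t = r·√(n−2)/√(1−r²) = -0.414 · 6.164414 / 0.910277 = -2.804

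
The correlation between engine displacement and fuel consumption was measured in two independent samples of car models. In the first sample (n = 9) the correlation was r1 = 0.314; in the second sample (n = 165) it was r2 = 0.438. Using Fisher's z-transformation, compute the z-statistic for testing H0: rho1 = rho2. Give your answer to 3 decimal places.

-0.348

z1 = atanh(0.314) = 0.324977,  z2 = atanh(0.438) = 0.469753
SE = √(1/(n1−3) + 1/(n2−3)) = √(1/6 + 1/162) = √(0.1666667 + 0.0061728) = √0.1728395 = 0.415740
z = (z1 − z2)/SE = (0.324977 − 0.469753) / 0.415740 = -0.144776 / 0.415740 = -0.348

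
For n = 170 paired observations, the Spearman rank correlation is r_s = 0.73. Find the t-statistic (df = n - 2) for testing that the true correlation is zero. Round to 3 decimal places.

13.844

1 − r_s² = 1 − 0.5329 = 0.4671;  √(1−r_s²) = 0.683447
√(n−2) = √168 = 12.961481
t = r_s·√(n−2)/√(1−r_s²) = 0.73 · 12.961481 / 0.683447 = 13.844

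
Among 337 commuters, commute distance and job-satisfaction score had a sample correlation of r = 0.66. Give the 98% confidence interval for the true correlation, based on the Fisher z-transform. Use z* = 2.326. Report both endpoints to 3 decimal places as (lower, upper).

z_r = atanh(0.66) = 0.792814;  SE = 1/√(n−3) = 1/√334 = 0.054718
z-limits: 0.792814 ± 2.326·0.054718 = 0.792814 ± 0.127274 = [0.665540, 0.920088]
ρ-limits: (tanh 0.665540, tanh 0.920088) = (0.582, 0.726)

(0.582, 0.726)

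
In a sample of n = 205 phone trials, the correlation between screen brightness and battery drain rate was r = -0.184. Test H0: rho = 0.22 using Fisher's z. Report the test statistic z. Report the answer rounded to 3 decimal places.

z_r = atanh(-0.184) = -0.186120,  z_0 = atanh(0.22) = 0.223656
SE = 1/√(n−3) = 1/√202 = 0.070360
z = (z_r − z_0)/SE = (-0.186120 − 0.223656) / 0.070360 = -0.409776 / 0.070360 = -5.824

-5.824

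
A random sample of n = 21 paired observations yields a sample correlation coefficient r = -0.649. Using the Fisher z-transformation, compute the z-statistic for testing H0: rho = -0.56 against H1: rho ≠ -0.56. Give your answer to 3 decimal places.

-0.597

z_r = atanh(-0.649) = -0.773569,  z_0 = atanh(-0.56) = -0.632833
SE = 1/√(n−3) = 1/√18 = 0.235702
z = (z_r − z_0)/SE = (-0.773569 − (-0.632833)) / 0.235702 = -0.140736 / 0.235702 = -0.597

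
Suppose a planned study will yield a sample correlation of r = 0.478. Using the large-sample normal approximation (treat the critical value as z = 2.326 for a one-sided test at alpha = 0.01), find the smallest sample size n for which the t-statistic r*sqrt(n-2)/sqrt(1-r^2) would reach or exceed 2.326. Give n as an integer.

r√(n−2)/√(1−r²) ≥ 2.326  ⇔  n−2 ≥ (2.326)²·(1−r²)/r²
(1−r²)/r² = (1−0.228484)/0.228484 = 3.3767
n ≥ 2 + 5.410276·3.3767 = 2 + 18.2689 = 20.2689
⌈20.2689⌉ = 21

21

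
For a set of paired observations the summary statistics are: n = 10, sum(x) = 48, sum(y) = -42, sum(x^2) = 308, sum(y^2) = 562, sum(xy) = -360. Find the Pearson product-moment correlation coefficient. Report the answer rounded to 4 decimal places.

-0.9157

S_xy = nΣxy − ΣxΣy = 10·(-360) − 48·(-42) = -3600 − (-2016) = -1584
S_xx = nΣx² − (Σx)² = 10·308 − 48² = 3080 − 2304 = 776
S_yy = nΣy² − (Σy)² = 10·562 − (-42)² = 5620 − 1764 = 3856
r = S_xy / √(S_xx·S_yy) = -1584 / √(776·3856) = -1584 / √2992256 = -1584 / 1729.8139 = -0.9157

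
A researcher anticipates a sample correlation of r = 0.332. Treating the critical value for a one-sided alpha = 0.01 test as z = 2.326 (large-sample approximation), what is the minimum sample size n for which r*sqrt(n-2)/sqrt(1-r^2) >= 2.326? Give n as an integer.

46

r√(n−2)/√(1−r²) ≥ 2.326  ⇔  n−2 ≥ (2.326)²·(1−r²)/r²
(1−r²)/r² = (1−0.110224)/0.110224 = 8.0724
n ≥ 2 + 5.410276·8.0724 = 2 + 43.6739 = 45.6739
⌈45.6739⌉ = 46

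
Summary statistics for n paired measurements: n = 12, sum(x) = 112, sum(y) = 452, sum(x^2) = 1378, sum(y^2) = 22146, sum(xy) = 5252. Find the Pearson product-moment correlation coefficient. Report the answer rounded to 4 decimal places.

Numerator: nΣxy − (Σx)(Σy) = 12·5252 − (112)(452) = 12400
Denominator: √[(nΣx²−(Σx)²)(nΣy²−(Σy)²)]
  nΣx²−(Σx)² = 12·1378 − 12544 = 3992;  nΣy²−(Σy)² = 12·22146 − 204304 = 61448
  √(3992·61448) = √245300416 = 15662.0693
r = 12400 / 15662.0693 = 0.7917

0.7917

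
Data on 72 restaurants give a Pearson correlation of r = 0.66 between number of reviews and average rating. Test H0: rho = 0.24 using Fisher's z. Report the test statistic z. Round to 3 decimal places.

4.552

z_r = atanh(0.66) = 0.792814,  z_0 = atanh(0.24) = 0.244774
SE = 1/√(n−3) = 1/√69 = 0.120386
z = (z_r − z_0)/SE = (0.792814 − 0.244774) / 0.120386 = 0.548040 / 0.120386 = 4.552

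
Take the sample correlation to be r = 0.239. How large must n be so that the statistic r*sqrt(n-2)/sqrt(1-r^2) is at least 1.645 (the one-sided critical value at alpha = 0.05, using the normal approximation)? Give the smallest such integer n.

47

r√(n−2)/√(1−r²) ≥ 1.645  ⇔  n−2 ≥ (1.645)²·(1−r²)/r²
(1−r²)/r² = (1−0.057121)/0.057121 = 16.5067
n ≥ 2 + 2.706025·16.5067 = 2 + 44.6675 = 46.6675
⌈46.6675⌉ = 47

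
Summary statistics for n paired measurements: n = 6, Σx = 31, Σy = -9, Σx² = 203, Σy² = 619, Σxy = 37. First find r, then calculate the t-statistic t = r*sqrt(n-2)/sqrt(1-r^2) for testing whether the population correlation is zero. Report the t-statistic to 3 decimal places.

Numerator: nΣxy − (Σx)(Σy) = 6·37 − (31)(-9) = 501
Denominator: √[(nΣx²−(Σx)²)(nΣy²−(Σy)²)]
  nΣx²−(Σx)² = 6·203 − 961 = 257;  nΣy²−(Σy)² = 6·619 − 81 = 3633
  √(257·3633) = √933681 = 966.2717
r = 501 / 966.2717 = 0.5185
t = r·√(n−2)/√(1−r²) = 0.5185·√4 / √(1−0.268842) = 1.037000 / 0.855078 = 1.213

1.213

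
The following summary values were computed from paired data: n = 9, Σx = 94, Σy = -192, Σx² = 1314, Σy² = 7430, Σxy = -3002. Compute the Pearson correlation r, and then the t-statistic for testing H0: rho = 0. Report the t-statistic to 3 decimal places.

S_xy = nΣxy − ΣxΣy = 9·(-3002) − 94·(-192) = -27018 − (-18048) = -8970
S_xx = nΣx² − (Σx)² = 9·1314 − 94² = 11826 − 8836 = 2990
S_yy = nΣy² − (Σy)² = 9·7430 − (-192)² = 66870 − 36864 = 30006
r = S_xy / √(S_xx·S_yy) = -8970 / √(2990·30006) = -8970 / √89717940 = -8970 / 9471.9554 = -0.9470
t = r·√(n−2)/√(1−r²) = -0.9470·√7 / √(1−0.896809) = -2.505526 / 0.321234 = -7.800

-7.800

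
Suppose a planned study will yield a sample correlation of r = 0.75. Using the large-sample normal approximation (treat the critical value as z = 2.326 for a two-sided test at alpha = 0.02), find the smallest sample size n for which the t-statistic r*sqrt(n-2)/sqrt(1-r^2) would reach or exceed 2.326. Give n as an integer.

7

Need r·√(n−2)/√(1−r²) ≥ 2.326
√(n−2) ≥ 2.326·√(1−0.5625) / 0.75 = 2.326·0.661438 / 0.75 = 2.0513
n−2 ≥ 4.2078  ⇒  n ≥ 6.2078
Smallest integer n = 7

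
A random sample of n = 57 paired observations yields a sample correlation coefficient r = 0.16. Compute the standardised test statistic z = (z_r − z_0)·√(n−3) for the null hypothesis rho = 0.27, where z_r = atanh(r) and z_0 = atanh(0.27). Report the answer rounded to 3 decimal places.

Fisher z: atanh(0.16) = 0.161387, atanh(0.27) = 0.276864
z = (z_r − z_0)·√(n−3) = (0.161387 − 0.276864)·√54 = -0.115477 · 7.348469 = -0.849

-0.849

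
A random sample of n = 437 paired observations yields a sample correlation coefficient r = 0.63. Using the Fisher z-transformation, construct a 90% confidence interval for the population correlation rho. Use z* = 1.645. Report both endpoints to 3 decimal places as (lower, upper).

z_r = atanh(0.63) = 0.741416;  SE = 1/√(n−3) = 1/√434 = 0.048002
z-limits: 0.741416 ± 1.645·0.048002 = 0.741416 ± 0.078963 = [0.662453, 0.820379]
ρ-limits: (tanh 0.662453, tanh 0.820379) = (0.580, 0.675)

(0.580, 0.675)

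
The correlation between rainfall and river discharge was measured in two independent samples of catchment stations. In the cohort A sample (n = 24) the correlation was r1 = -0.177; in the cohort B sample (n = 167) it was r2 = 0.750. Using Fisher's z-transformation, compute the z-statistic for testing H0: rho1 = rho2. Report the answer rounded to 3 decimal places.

-4.970

Fisher z-transforms: z1 = atanh(-0.177) = -0.178884, z2 = atanh(0.750) = 0.972955; difference d = -1.151839
Var(d) = 1/21 + 1/164 = 0.0476190 + 0.0060976 = 0.0537166
z = d/√Var(d) = -1.151839 / √0.0537166 = -1.151839 / 0.231768 = -4.970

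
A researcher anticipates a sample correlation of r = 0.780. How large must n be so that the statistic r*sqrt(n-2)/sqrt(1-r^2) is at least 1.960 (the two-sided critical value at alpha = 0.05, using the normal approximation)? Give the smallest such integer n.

5

r√(n−2)/√(1−r²) ≥ 1.960  ⇔  n−2 ≥ (1.960)²·(1−r²)/r²
(1−r²)/r² = (1−0.608400)/0.608400 = 0.6437
n ≥ 2 + 3.8416·0.6437 = 2 + 2.4728 = 4.4728
⌈4.4728⌉ = 5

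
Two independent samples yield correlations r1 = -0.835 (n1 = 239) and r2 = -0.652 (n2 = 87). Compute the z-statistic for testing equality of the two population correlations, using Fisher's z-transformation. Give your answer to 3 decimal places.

z1 = atanh(-0.835) = -1.204427,  z2 = atanh(-0.652) = -0.778770
SE = √(1/(n1−3) + 1/(n2−3)) = √(1/236 + 1/84) = √(0.0042373 + 0.0119048) = √0.0161421 = 0.127052
z = (z1 − z2)/SE = (-1.204427 − (-0.778770)) / 0.127052 = -0.425657 / 0.127052 = -3.350

-3.350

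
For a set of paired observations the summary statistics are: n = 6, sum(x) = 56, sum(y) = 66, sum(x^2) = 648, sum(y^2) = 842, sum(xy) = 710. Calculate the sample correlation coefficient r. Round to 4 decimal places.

0.7796

Numerator: nΣxy − (Σx)(Σy) = 6·710 − (56)(66) = 564
Denominator: √[(nΣx²−(Σx)²)(nΣy²−(Σy)²)]
  nΣx²−(Σx)² = 6·648 − 3136 = 752;  nΣy²−(Σy)² = 6·842 − 4356 = 696
  √(752·696) = √523392 = 723.4584
r = 564 / 723.4584 = 0.7796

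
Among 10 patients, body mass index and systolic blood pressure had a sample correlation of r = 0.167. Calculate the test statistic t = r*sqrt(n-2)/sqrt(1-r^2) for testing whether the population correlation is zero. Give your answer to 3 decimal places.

0.479

1 − r² = 1 − 0.027889 = 0.972111;  √(1−r²) = 0.985957
√(n−2) = √8 = 2.828427
t = r·√(n−2)/√(1−r²) = 0.167 · 2.828427 / 0.985957 = 0.479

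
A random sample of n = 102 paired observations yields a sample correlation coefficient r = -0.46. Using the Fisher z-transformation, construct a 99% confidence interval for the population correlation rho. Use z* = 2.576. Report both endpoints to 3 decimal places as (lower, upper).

Fisher z: z_r = atanh(r) = ½·ln((1+(-0.46))/(1−(-0.46))) = -0.497311
SE(z) = 1/√(n−3) = 1/√99 = 0.100504
99% ⇒ z* = 2.576; margin = 2.576·0.100504 = 0.258898
CI on z-scale: (-0.756209, -0.238413)
Back-transform: tanh(-0.756209) = -0.638839, tanh(-0.238413) = -0.233996

(-0.639, -0.234)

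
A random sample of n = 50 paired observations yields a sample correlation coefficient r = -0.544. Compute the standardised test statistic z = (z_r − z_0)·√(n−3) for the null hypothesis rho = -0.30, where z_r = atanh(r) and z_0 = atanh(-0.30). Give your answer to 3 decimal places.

-2.059

z_r = atanh(-0.544) = -0.609819,  z_0 = atanh(-0.30) = -0.309520
SE = 1/√(n−3) = 1/√47 = 0.145865
z = (z_r − z_0)/SE = (-0.609819 − (-0.309520)) / 0.145865 = -0.300299 / 0.145865 = -2.059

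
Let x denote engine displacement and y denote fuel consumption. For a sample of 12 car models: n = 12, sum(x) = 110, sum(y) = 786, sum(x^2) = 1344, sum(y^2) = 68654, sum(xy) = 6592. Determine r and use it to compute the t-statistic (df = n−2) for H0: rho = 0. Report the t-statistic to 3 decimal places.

-0.835

Numerator: nΣxy − (Σx)(Σy) = 12·6592 − (110)(786) = -7356
Denominator: √[(nΣx²−(Σx)²)(nΣy²−(Σy)²)]
  nΣx²−(Σx)² = 12·1344 − 12100 = 4028;  nΣy²−(Σy)² = 12·68654 − 617796 = 206052
  √(4028·206052) = √829977456 = 28809.3293
r = -7356 / 28809.3293 = -0.2553
t = r·√(n−2)/√(1−r²) = -0.2553·√10 / √(1−0.065178) = -0.807329 / 0.966862 = -0.835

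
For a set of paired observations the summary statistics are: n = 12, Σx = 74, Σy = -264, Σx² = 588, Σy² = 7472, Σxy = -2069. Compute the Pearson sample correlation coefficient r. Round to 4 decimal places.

-0.9422

S_xy = nΣxy − ΣxΣy = 12·(-2069) − 74·(-264) = -24828 − (-19536) = -5292
S_xx = nΣx² − (Σx)² = 12·588 − 74² = 7056 − 5476 = 1580
S_yy = nΣy² − (Σy)² = 12·7472 − (-264)² = 89664 − 69696 = 19968
r = S_xy / √(S_xx·S_yy) = -5292 / √(1580·19968) = -5292 / √31549440 = -5292 / 5616.8888 = -0.9422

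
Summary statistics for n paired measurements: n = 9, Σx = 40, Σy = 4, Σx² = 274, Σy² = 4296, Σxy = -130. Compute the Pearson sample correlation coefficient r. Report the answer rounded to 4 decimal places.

Numerator: nΣxy − (Σx)(Σy) = 9·(-130) − (40)(4) = -1330
Denominator: √[(nΣx²−(Σx)²)(nΣy²−(Σy)²)]
  nΣx²−(Σx)² = 9·274 − 1600 = 866;  nΣy²−(Σy)² = 9·4296 − 16 = 38648
  √(866·38648) = √33469168 = 5785.2544
r = -1330 / 5785.2544 = -0.2299

-0.2299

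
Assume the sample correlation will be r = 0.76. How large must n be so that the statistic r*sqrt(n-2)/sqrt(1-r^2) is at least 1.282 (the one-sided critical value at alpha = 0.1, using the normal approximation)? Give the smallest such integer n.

r√(n−2)/√(1−r²) ≥ 1.282  ⇔  n−2 ≥ (1.282)²·(1−r²)/r²
(1−r²)/r² = (1−0.5776)/0.5776 = 0.7313
n ≥ 2 + 1.643524·0.7313 = 2 + 1.2019 = 3.2019
⌈3.2019⌉ = 4

4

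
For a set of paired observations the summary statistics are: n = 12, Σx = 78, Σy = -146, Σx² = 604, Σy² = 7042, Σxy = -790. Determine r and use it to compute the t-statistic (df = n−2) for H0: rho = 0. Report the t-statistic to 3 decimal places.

S_xy = nΣxy − ΣxΣy = 12·(-790) − 78·(-146) = -9480 − (-11388) = 1908
S_xx = nΣx² − (Σx)² = 12·604 − 78² = 7248 − 6084 = 1164
S_yy = nΣy² − (Σy)² = 12·7042 − (-146)² = 84504 − 21316 = 63188
r = S_xy / √(S_xx·S_yy) = 1908 / √(1164·63188) = 1908 / √73550832 = 1908 / 8576.1782 = 0.2225
t = r·√(n−2)/√(1−r²) = 0.2225·√10 / √(1−0.049506) = 0.703607 / 0.974933 = 0.722

0.722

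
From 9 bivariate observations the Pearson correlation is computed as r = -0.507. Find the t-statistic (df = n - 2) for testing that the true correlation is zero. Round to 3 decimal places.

1 − r² = 1 − 0.257049 = 0.742951;  √(1−r²) = 0.861946
√(n−2) = √7 = 2.645751
t = r·√(n−2)/√(1−r²) = -0.507 · 2.645751 / 0.861946 = -1.556

-1.556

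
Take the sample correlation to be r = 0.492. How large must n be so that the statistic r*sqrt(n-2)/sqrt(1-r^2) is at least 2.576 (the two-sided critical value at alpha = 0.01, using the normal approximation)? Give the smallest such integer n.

Need r·√(n−2)/√(1−r²) ≥ 2.576
√(n−2) ≥ 2.576·√(1−0.242064) / 0.492 = 2.576·0.870595 / 0.492 = 4.5582
n−2 ≥ 20.7772  ⇒  n ≥ 22.7772
Smallest integer n = 23

23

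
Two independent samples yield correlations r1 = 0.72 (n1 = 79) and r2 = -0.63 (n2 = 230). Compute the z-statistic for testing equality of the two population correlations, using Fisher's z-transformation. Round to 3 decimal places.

12.443

z1 = atanh(0.72) = 0.907645,  z2 = atanh(-0.63) = -0.741416
SE = √(1/(n1−3) + 1/(n2−3)) = √(1/76 + 1/227) = √(0.0131579 + 0.0044053) = √0.0175632 = 0.132526
z = (z1 − z2)/SE = (0.907645 − (-0.741416)) / 0.132526 = 1.649061 / 0.132526 = 12.443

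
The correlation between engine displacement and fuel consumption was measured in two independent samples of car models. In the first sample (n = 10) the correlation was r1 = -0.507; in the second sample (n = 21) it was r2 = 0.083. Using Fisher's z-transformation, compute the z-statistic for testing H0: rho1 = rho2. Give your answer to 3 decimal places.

Fisher z-transforms: z1 = atanh(-0.507) = -0.558684, z2 = atanh(0.083) = 0.083191; difference d = -0.641875
Var(d) = 1/7 + 1/18 = 0.1428571 + 0.0555556 = 0.1984127
z = d/√Var(d) = -0.641875 / √0.1984127 = -0.641875 / 0.445435 = -1.441

-1.441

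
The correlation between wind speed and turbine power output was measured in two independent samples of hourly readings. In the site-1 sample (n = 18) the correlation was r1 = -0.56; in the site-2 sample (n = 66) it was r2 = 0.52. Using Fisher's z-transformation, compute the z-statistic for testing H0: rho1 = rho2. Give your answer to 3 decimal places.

-4.209

Fisher z-transforms: z1 = atanh(-0.56) = -0.632833, z2 = atanh(0.52) = 0.576340; difference d = -1.209173
Var(d) = 1/15 + 1/63 = 0.0666667 + 0.0158730 = 0.0825397
z = d/√Var(d) = -1.209173 / √0.0825397 = -1.209173 / 0.287297 = -4.209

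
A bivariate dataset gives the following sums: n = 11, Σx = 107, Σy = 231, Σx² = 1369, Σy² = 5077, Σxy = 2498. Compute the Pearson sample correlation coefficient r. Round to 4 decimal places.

0.9216

Numerator: nΣxy − (Σx)(Σy) = 11·2498 − (107)(231) = 2761
Denominator: √[(nΣx²−(Σx)²)(nΣy²−(Σy)²)]
  nΣx²−(Σx)² = 11·1369 − 11449 = 3610;  nΣy²−(Σy)² = 11·5077 − 53361 = 2486
  √(3610·2486) = √8974460 = 2995.7403
r = 2761 / 2995.7403 = 0.9216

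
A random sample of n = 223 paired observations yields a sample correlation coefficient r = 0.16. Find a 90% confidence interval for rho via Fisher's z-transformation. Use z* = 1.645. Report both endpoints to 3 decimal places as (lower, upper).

z_r = atanh(0.16) = 0.161387;  SE = 1/√(n−3) = 1/√220 = 0.067420
z-limits: 0.161387 ± 1.645·0.067420 = 0.161387 ± 0.110906 = [0.050481, 0.272293]
ρ-limits: (tanh 0.050481, tanh 0.272293) = (0.050, 0.266)

(0.050, 0.266)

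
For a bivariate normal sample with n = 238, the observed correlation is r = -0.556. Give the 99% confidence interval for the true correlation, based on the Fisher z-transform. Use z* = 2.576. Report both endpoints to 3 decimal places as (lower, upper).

(-0.661, -0.429)

z_r = atanh(-0.556) = -0.627025;  SE = 1/√(n−3) = 1/√235 = 0.065233
z-limits: -0.627025 ± 2.576·0.065233 = -0.627025 ± 0.168040 = [-0.795065, -0.458985]
ρ-limits: (tanh -0.795065, tanh -0.458985) = (-0.661, -0.429)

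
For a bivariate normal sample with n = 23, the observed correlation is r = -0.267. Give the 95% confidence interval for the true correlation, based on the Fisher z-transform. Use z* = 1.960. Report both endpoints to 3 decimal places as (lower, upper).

Fisher z: z_r = atanh(r) = ½·ln((1+(-0.267))/(1−(-0.267))) = -0.273631
SE(z) = 1/√(n−3) = 1/√20 = 0.223607
95% ⇒ z* = 1.960; margin = 1.960·0.223607 = 0.438270
CI on z-scale: (-0.711901, 0.164639)
Back-transform: tanh(-0.711901) = -0.611868, tanh(0.164639) = 0.163167

(-0.612, 0.163)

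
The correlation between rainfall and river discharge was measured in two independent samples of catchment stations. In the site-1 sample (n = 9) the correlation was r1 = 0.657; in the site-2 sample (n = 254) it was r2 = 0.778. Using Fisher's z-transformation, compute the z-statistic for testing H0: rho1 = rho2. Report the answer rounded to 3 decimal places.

Fisher z-transforms: z1 = atanh(0.657) = 0.787517, z2 = atanh(0.778) = 1.040284; difference d = -0.252767
Var(d) = 1/6 + 1/251 = 0.1666667 + 0.0039841 = 0.1706508
z = d/√Var(d) = -0.252767 / √0.1706508 = -0.252767 / 0.413099 = -0.612

-0.612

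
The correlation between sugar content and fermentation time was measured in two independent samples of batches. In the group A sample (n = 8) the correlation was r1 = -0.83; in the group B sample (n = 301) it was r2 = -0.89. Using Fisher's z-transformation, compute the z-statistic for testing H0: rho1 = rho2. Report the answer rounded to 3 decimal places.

0.518

Fisher z-transforms: z1 = atanh(-0.83) = -1.188136, z2 = atanh(-0.89) = -1.421926; difference d = 0.233790
Var(d) = 1/5 + 1/298 = 0.2000000 + 0.0033557 = 0.2033557
z = d/√Var(d) = 0.233790 / √0.2033557 = 0.233790 / 0.450950 = 0.518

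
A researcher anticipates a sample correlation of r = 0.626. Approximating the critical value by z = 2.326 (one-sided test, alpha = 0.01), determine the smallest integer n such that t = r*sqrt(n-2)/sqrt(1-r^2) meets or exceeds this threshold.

11

r√(n−2)/√(1−r²) ≥ 2.326  ⇔  n−2 ≥ (2.326)²·(1−r²)/r²
(1−r²)/r² = (1−0.391876)/0.391876 = 1.5518
n ≥ 2 + 5.410276·1.5518 = 2 + 8.3957 = 10.3957
⌈10.3957⌉ = 11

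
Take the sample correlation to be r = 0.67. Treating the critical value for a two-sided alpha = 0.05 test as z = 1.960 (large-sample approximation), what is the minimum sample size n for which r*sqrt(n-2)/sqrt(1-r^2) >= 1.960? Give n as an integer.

Need r·√(n−2)/√(1−r²) ≥ 1.960
√(n−2) ≥ 1.960·√(1−0.4489) / 0.67 = 1.960·0.742361 / 0.67 = 2.1717
n−2 ≥ 4.7163  ⇒  n ≥ 6.7163
Smallest integer n = 7

7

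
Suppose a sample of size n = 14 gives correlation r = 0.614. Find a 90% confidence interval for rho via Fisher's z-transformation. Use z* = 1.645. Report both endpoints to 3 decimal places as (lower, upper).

Fisher z: z_r = atanh(r) = ½·ln((1+0.614)/(1−0.614)) = 0.715317
SE(z) = 1/√(n−3) = 1/√11 = 0.301511
90% ⇒ z* = 1.645; margin = 1.645·0.301511 = 0.495986
CI on z-scale: (0.219331, 1.211303)
Back-transform: tanh(0.219331) = 0.215880, tanh(1.211303) = 0.837070

(0.216, 0.837)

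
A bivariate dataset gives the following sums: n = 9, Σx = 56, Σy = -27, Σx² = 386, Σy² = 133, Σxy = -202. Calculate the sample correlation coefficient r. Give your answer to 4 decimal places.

S_xy = nΣxy − ΣxΣy = 9·(-202) − 56·(-27) = -1818 − (-1512) = -306
S_xx = nΣx² − (Σx)² = 9·386 − 56² = 3474 − 3136 = 338
S_yy = nΣy² − (Σy)² = 9·133 − (-27)² = 1197 − 729 = 468
r = S_xy / √(S_xx·S_yy) = -306 / √(338·468) = -306 / √158184 = -306 / 397.7235 = -0.7694

-0.7694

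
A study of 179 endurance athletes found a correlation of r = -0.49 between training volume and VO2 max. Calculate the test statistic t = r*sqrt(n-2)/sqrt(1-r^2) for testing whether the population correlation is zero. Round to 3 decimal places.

-7.478

t = r·√(n−2) / √(1−r²) with r = -0.49, n = 179
  = -0.49·√177 / √(1 − 0.2401)
  = -0.49·13.304135 / 0.871722
  = -6.519026 / 0.871722 = -7.478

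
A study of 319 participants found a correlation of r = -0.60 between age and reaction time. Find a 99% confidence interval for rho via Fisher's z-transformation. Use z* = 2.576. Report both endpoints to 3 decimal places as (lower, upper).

(-0.685, -0.499)

z_r = atanh(-0.60) = -0.693147;  SE = 1/√(n−3) = 1/√316 = 0.056254
z-limits: -0.693147 ± 2.576·0.056254 = -0.693147 ± 0.144910 = [-0.838057, -0.548237]
ρ-limits: (tanh -0.838057, tanh -0.548237) = (-0.685, -0.499)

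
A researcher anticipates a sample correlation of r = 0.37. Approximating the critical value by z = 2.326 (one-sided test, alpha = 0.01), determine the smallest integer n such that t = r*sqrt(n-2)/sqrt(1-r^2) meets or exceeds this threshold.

37

r√(n−2)/√(1−r²) ≥ 2.326  ⇔  n−2 ≥ (2.326)²·(1−r²)/r²
(1−r²)/r² = (1−0.1369)/0.1369 = 6.3046
n ≥ 2 + 5.410276·6.3046 = 2 + 34.1096 = 36.1096
⌈36.1096⌉ = 37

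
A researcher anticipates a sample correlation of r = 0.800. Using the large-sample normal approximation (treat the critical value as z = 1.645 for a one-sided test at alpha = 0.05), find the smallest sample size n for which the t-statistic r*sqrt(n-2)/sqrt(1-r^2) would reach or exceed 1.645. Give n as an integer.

4

Need r·√(n−2)/√(1−r²) ≥ 1.645
√(n−2) ≥ 1.645·√(1−0.640000) / 0.800 = 1.645·0.600000 / 0.800 = 1.2337
n−2 ≥ 1.5220  ⇒  n ≥ 3.5220
Smallest integer n = 4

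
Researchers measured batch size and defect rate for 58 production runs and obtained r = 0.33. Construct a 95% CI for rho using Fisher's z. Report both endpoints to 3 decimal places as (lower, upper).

(0.078, 0.542)

Fisher z: z_r = atanh(r) = ½·ln((1+0.33)/(1−0.33)) = 0.342828
SE(z) = 1/√(n−3) = 1/√55 = 0.134840
95% ⇒ z* = 1.960; margin = 1.960·0.134840 = 0.264286
CI on z-scale: (0.078542, 0.607114)
Back-transform: tanh(0.078542) = 0.078381, tanh(0.607114) = 0.542092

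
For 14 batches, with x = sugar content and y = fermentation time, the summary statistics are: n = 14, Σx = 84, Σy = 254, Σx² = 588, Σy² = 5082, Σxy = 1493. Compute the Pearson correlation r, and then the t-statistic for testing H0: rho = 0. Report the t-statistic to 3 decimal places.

S_xy = nΣxy − ΣxΣy = 14·1493 − 84·254 = 20902 − 21336 = -434
S_xx = nΣx² − (Σx)² = 14·588 − 84² = 8232 − 7056 = 1176
S_yy = nΣy² − (Σy)² = 14·5082 − 254² = 71148 − 64516 = 6632
r = S_xy / √(S_xx·S_yy) = -434 / √(1176·6632) = -434 / √7799232 = -434 / 2792.7105 = -0.1554
t = r·√(n−2)/√(1−r²) = -0.1554·√12 / √(1−0.024149) = -0.538321 / 0.987852 = -0.545

-0.545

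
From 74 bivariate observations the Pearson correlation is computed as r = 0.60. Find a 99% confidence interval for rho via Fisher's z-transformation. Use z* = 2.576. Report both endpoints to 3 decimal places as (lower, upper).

(0.369, 0.761)

Fisher z: z_r = atanh(r) = ½·ln((1+0.60)/(1−0.60)) = 0.693147
SE(z) = 1/√(n−3) = 1/√71 = 0.118678
99% ⇒ z* = 2.576; margin = 2.576·0.118678 = 0.305715
CI on z-scale: (0.387432, 0.998862)
Back-transform: tanh(0.387432) = 0.369144, tanh(0.998862) = 0.761116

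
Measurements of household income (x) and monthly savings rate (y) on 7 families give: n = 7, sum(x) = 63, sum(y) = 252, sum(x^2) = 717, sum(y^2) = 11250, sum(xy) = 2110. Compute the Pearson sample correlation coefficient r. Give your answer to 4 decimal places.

-0.2764

S_xy = nΣxy − ΣxΣy = 7·2110 − 63·252 = 14770 − 15876 = -1106
S_xx = nΣx² − (Σx)² = 7·717 − 63² = 5019 − 3969 = 1050
S_yy = nΣy² − (Σy)² = 7·11250 − 252² = 78750 − 63504 = 15246
r = S_xy / √(S_xx·S_yy) = -1106 / √(1050·15246) = -1106 / √16008300 = -1106 / 4001.0374 = -0.2764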